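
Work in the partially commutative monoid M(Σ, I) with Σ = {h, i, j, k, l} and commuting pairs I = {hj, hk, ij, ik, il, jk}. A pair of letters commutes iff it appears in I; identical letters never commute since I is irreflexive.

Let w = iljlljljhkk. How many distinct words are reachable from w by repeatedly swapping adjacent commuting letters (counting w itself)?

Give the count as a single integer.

#0=i has no predecessor
#1=l has no predecessor
#2=j depends on [1:l]
#3=l depends on [2:j]
#4=l depends on [3:l]
#5=j depends on [4:l]
#6=l depends on [5:j]
#7=j depends on [6:l]
#8=h depends on [0:i, 6:l]
#9=k depends on [6:l]
#10=k depends on [9:k]
sources: [0:i, 1:l]
N(rest) = Σ N(rest − s) over sources s of rest; N(one piece) = 1:
  size 1 → [7]=1  [8]=1  [10]=1
  size 2 → [0,8]=1  [7,8]=2  [7,10]=2  [8,10]=2  [9,10]=1
  size 3 → [0,7,8]=3  [0,8,10]=3  [7,8,10]=6  [7,9,10]=3  [8,9,10]=3
  size 4 → [0,7,8,10]=12  [0,8,9,10]=6  [7,8,9,10]=12
  size 5 → [0,7,8,9,10]=30  [6,7,8,9,10]=12
  size 6 → [0,6,7,8,9,10]=42  [5,6,7,8,9,10]=12
  size 7 → [0,5,6,7,8,9,10]=54  [4,5,6,7,8,9,10]=12
  size 8 → [0,4,5,6,7,8,9,10]=66  [3,4,5,6,7,8,9,10]=12
  size 9 → [0,3,4,5,6,7,8,9,10]=78  [2,3,4,5,6,7,8,9,10]=12
  first=0(i) contributes 12
  first=1(l) contributes 90
|[w]| = 102

102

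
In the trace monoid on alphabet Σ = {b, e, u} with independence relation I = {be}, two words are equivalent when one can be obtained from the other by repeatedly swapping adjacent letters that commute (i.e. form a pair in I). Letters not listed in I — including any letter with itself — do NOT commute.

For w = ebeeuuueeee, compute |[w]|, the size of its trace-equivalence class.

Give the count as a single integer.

4

drop 0:e onto floor
drop 1:b onto floor
drop 2:e onto {0:e}
drop 3:e onto {2:e}
drop 4:u onto {1:b, 3:e}
drop 5:u onto {4:u}
drop 6:u onto {5:u}
drop 7:e onto {6:u}
drop 8:e onto {7:e}
drop 9:e onto {8:e}
drop 10:e onto {9:e}
ground layer = {0:e, 1:b}
drop-orders for the pieces not yet dropped (sum over which currently-grounded one goes next):
  1 to go: {10} 1
  2 to go: {9,10} 1
  3 to go: {8,9,10} 1
  4 to go: {7,8,9,10} 1
  5 to go: {6,7,8,9,10} 1
  6 to go: {5,6,7,8,9,10} 1
  7 to go: {4,5,6,7,8,9,10} 1
  8 to go: {1,4,5,6,7,8,9,10} 1  {3,4,5,6,7,8,9,10} 1
  9 to go: {1,3,4,5,6,7,8,9,10} 2  {2,3,4,5,6,7,8,9,10} 1
  if 0:e drops first: 3 orders
  if 1:b drops first: 1 orders
heap linearizations: 4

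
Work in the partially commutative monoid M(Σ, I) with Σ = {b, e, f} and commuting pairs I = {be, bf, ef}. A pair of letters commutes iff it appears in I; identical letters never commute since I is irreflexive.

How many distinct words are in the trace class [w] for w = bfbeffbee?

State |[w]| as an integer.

#0=b has no predecessor
#1=f has no predecessor
#2=b depends on [0:b]
#3=e has no predecessor
#4=f depends on [1:f]
#5=f depends on [4:f]
#6=b depends on [2:b]
#7=e depends on [3:e]
#8=e depends on [7:e]
sources: [0:b, 1:f, 3:e]
N(rest) = Σ N(rest − s) over sources s of rest; N(one piece) = 1:
  size 1 → [5]=1  [6]=1  [8]=1
  size 2 → [2,6]=1  [4,5]=1  [5,6]=2  [5,8]=2  [6,8]=2  [7,8]=1
  size 3 → [0,2,6]=1  [1,4,5]=1  [2,5,6]=3  [2,6,8]=3  [3,7,8]=1  [4,5,6]=3  [4,5,8]=3  [5,6,8]=6  [5,7,8]=3  [6,7,8]=3
  size 4 → [0,2,5,6]=4  [0,2,6,8]=4  [1,4,5,6]=4  [1,4,5,8]=4  [2,4,5,6]=6  [2,5,6,8]=12  [2,6,7,8]=6  [3,5,7,8]=4  [3,6,7,8]=4  [4,5,6,8]=12  [4,5,7,8]=6  [5,6,7,8]=12
  size 5 → [0,2,4,5,6]=10  [0,2,5,6,8]=20  [0,2,6,7,8]=10  [1,2,4,5,6]=10  [1,4,5,6,8]=20  [1,4,5,7,8]=10  [2,3,6,7,8]=10  [2,4,5,6,8]=30  [2,5,6,7,8]=30  [3,4,5,7,8]=10  [3,5,6,7,8]=20  [4,5,6,7,8]=30
  size 6 → [0,1,2,4,5,6]=20  [0,2,3,6,7,8]=20  [0,2,4,5,6,8]=60  [0,2,5,6,7,8]=60  [1,2,4,5,6,8]=60  [1,3,4,5,7,8]=20  [1,4,5,6,7,8]=60  [2,3,5,6,7,8]=60  [2,4,5,6,7,8]=90  [3,4,5,6,7,8]=60
  size 7 → [0,1,2,4,5,6,8]=140  [0,2,3,5,6,7,8]=140  [0,2,4,5,6,7,8]=210  [1,2,4,5,6,7,8]=210  [1,3,4,5,6,7,8]=140  [2,3,4,5,6,7,8]=210
  first=0(b) contributes 560
  first=1(f) contributes 560
  first=3(e) contributes 560
|[w]| = 1680

1680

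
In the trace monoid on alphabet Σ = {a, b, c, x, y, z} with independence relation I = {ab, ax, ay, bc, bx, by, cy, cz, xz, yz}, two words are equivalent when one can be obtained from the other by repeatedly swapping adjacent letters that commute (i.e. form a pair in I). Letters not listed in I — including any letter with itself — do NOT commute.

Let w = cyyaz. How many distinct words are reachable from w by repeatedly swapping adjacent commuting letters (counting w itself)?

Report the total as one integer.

10

#0=c has no predecessor
#1=y has no predecessor
#2=y depends on [1:y]
#3=a depends on [0:c]
#4=z depends on [3:a]
sources: [0:c, 1:y]
N(rest) = Σ N(rest − s) over sources s of rest; N(one piece) = 1:
  size 1 → [2]=1  [4]=1
  size 2 → [1,2]=1  [2,4]=2  [3,4]=1
  size 3 → [0,3,4]=1  [1,2,4]=3  [2,3,4]=3
  first=0(c) contributes 6
  first=1(y) contributes 4
|[w]| = 10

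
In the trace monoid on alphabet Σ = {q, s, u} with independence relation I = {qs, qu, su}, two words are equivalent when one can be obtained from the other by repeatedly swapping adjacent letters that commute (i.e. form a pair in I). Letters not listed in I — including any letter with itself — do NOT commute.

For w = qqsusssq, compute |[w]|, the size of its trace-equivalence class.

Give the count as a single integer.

280

#0=q has no predecessor
#1=q depends on [0:q]
#2=s has no predecessor
#3=u has no predecessor
#4=s depends on [2:s]
#5=s depends on [4:s]
#6=s depends on [5:s]
#7=q depends on [1:q]
sources: [0:q, 2:s, 3:u]
N(rest) = Σ N(rest − s) over sources s of rest; N(one piece) = 1:
  size 1 → [3]=1  [6]=1  [7]=1
  size 2 → [1,7]=1  [3,6]=2  [3,7]=2  [5,6]=1  [6,7]=2
  size 3 → [0,1,7]=1  [1,3,7]=3  [1,6,7]=3  [3,5,6]=3  [3,6,7]=6  [4,5,6]=1  [5,6,7]=3
  size 4 → [0,1,3,7]=4  [0,1,6,7]=4  [1,3,6,7]=12  [1,5,6,7]=6  [2,4,5,6]=1  [3,4,5,6]=4  [3,5,6,7]=12  [4,5,6,7]=4
  size 5 → [0,1,3,6,7]=20  [0,1,5,6,7]=10  [1,3,5,6,7]=30  [1,4,5,6,7]=10  [2,3,4,5,6]=5  [2,4,5,6,7]=5  [3,4,5,6,7]=20
  size 6 → [0,1,3,5,6,7]=60  [0,1,4,5,6,7]=20  [1,2,4,5,6,7]=15  [1,3,4,5,6,7]=60  [2,3,4,5,6,7]=30
  first=0(q) contributes 105
  first=2(s) contributes 140
  first=3(u) contributes 35
|[w]| = 280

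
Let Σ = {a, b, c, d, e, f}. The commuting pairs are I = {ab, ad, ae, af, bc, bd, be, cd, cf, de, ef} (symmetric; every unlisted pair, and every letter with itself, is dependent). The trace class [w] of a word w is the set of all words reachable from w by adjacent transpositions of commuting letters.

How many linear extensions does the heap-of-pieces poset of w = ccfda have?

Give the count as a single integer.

10

#0=c has no predecessor
#1=c depends on [0:c]
#2=f has no predecessor
#3=d depends on [2:f]
#4=a depends on [1:c]
sources: [0:c, 2:f]
N(rest) = Σ N(rest − s) over sources s of rest; N(one piece) = 1:
  size 1 → [3]=1  [4]=1
  size 2 → [1,4]=1  [2,3]=1  [3,4]=2
  size 3 → [0,1,4]=1  [1,3,4]=3  [2,3,4]=3
  first=0(c) contributes 6
  first=2(f) contributes 4
|[w]| = 10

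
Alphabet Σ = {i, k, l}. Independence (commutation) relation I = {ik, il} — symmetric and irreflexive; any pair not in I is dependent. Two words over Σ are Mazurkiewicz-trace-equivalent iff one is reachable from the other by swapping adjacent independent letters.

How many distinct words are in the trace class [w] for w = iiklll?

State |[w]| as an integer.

piece 0:i — minimal
piece 1:i rests on {0:i}
piece 2:k — minimal
piece 3:l rests on {2:k}
piece 4:l rests on {3:l}
piece 5:l rests on {4:l}
minimal pieces: {0:i, 2:k}
ways to finish when only these pieces remain (= sum over removing one remaining piece with nothing left below it):
  1 left: {1}→1  {5}→1
  2 left: {0,1}→1  {1,5}→2  {4,5}→1
  3 left: {0,1,5}→3  {1,4,5}→3  {3,4,5}→1
  4 left: {0,1,4,5}→6  {1,3,4,5}→4  {2,3,4,5}→1
  placing 0:i first → 5 extensions
  placing 2:k first → 10 extensions
total linear extensions = 15

15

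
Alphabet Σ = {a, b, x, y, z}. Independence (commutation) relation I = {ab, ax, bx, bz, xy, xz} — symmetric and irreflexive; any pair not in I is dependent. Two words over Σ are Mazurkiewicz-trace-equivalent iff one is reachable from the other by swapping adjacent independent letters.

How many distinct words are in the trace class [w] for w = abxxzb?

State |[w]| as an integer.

piece 0:a — minimal
piece 1:b — minimal
piece 2:x — minimal
piece 3:x rests on {2:x}
piece 4:z rests on {0:a}
piece 5:b rests on {1:b}
minimal pieces: {0:a, 1:b, 2:x}
ways to finish when only these pieces remain (= sum over removing one remaining piece with nothing left below it):
  1 left: {3}→1  {4}→1  {5}→1
  2 left: {0,4}→1  {1,5}→1  {2,3}→1  {3,4}→2  {3,5}→2  {4,5}→2
  3 left: {0,3,4}→3  {0,4,5}→3  {1,3,5}→3  {1,4,5}→3  {2,3,4}→3  {2,3,5}→3  {3,4,5}→6
  4 left: {0,1,4,5}→6  {0,2,3,4}→6  {0,3,4,5}→12  {1,2,3,5}→6  {1,3,4,5}→12  {2,3,4,5}→12
  placing 0:a first → 30 extensions
  placing 1:b first → 30 extensions
  placing 2:x first → 30 extensions
total linear extensions = 90

90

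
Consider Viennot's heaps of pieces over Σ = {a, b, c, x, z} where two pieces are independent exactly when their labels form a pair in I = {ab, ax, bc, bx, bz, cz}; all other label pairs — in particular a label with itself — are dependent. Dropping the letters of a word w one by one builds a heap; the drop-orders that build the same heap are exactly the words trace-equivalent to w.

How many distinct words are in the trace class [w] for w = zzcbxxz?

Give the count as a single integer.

21

piece 0:z — minimal
piece 1:z rests on {0:z}
piece 2:c — minimal
piece 3:b — minimal
piece 4:x rests on {1:z, 2:c}
piece 5:x rests on {4:x}
piece 6:z rests on {5:x}
minimal pieces: {0:z, 2:c, 3:b}
ways to finish when only these pieces remain (= sum over removing one remaining piece with nothing left below it):
  1 left: {3}→1  {6}→1
  2 left: {3,6}→2  {5,6}→1
  3 left: {3,5,6}→3  {4,5,6}→1
  4 left: {1,4,5,6}→1  {2,4,5,6}→1  {3,4,5,6}→4
  5 left: {0,1,4,5,6}→1  {1,2,4,5,6}→2  {1,3,4,5,6}→5  {2,3,4,5,6}→5
  placing 0:z first → 12 extensions
  placing 2:c first → 6 extensions
  placing 3:b first → 3 extensions
total linear extensions = 21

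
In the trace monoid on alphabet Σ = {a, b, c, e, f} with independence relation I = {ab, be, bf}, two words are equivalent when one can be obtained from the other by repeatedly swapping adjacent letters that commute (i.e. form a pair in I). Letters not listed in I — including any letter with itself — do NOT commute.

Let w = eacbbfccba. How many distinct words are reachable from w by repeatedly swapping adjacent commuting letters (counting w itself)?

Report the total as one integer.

drop 0:e onto floor
drop 1:a onto {0:e}
drop 2:c onto {1:a}
drop 3:b onto {2:c}
drop 4:b onto {3:b}
drop 5:f onto {2:c}
drop 6:c onto {4:b, 5:f}
drop 7:c onto {6:c}
drop 8:b onto {7:c}
drop 9:a onto {7:c}
ground layer = {0:e}
drop-orders for the pieces not yet dropped (sum over which currently-grounded one goes next):
  1 to go: {8} 1  {9} 1
  2 to go: {8,9} 2
  3 to go: {7,8,9} 2
  4 to go: {6,7,8,9} 2
  5 to go: {4,6,7,8,9} 2  {5,6,7,8,9} 2
  6 to go: {3,4,6,7,8,9} 2  {4,5,6,7,8,9} 4
  7 to go: {3,4,5,6,7,8,9} 6
  8 to go: {2,3,4,5,6,7,8,9} 6
  if 0:e drops first: 6 orders

6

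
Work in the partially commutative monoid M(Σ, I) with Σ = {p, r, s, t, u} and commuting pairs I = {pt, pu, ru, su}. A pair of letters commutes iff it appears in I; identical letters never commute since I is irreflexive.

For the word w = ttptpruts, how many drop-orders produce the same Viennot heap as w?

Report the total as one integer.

25

drop 0:t onto floor
drop 1:t onto {0:t}
drop 2:p onto floor
drop 3:t onto {1:t}
drop 4:p onto {2:p}
drop 5:r onto {3:t, 4:p}
drop 6:u onto {3:t}
drop 7:t onto {5:r, 6:u}
drop 8:s onto {7:t}
ground layer = {0:t, 2:p}
drop-orders for the pieces not yet dropped (sum over which currently-grounded one goes next):
  1 to go: {8} 1
  2 to go: {7,8} 1
  3 to go: {5,7,8} 1  {6,7,8} 1
  4 to go: {4,5,7,8} 1  {5,6,7,8} 2
  5 to go: {2,4,5,7,8} 1  {3,5,6,7,8} 2  {4,5,6,7,8} 3
  6 to go: {1,3,5,6,7,8} 2  {2,4,5,6,7,8} 4  {3,4,5,6,7,8} 5
  7 to go: {0,1,3,5,6,7,8} 2  {1,3,4,5,6,7,8} 7  {2,3,4,5,6,7,8} 9
  if 0:t drops first: 16 orders
  if 2:p drops first: 9 orders
heap linearizations: 25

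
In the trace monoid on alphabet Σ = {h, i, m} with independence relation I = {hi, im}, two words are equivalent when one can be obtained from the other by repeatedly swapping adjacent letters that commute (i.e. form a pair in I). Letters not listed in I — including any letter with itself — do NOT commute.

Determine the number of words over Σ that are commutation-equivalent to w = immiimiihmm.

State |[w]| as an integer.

0(i) covers ∅
1(m) covers ∅
2(m) covers 1:m
3(i) covers 0:i
4(i) covers 3:i
5(m) covers 2:m
6(i) covers 4:i
7(i) covers 6:i
8(h) covers 5:m
9(m) covers 8:h
10(m) covers 9:m
floor of heap: 0:i, 1:m
completions by unplaced set U, small U first (add the entries for U minus each lowest piece of U):
  |U|=1: {7}:1  {10}:1
  |U|=2: {6,7}:1  {7,10}:2  {9,10}:1
  |U|=3: {4,6,7}:1  {6,7,10}:3  {7,9,10}:3  {8,9,10}:1
  |U|=4: {3,4,6,7}:1  {4,6,7,10}:4  {5,8,9,10}:1  {6,7,9,10}:6  {7,8,9,10}:4
  |U|=5: {0,3,4,6,7}:1  {2,5,8,9,10}:1  {3,4,6,7,10}:5  {4,6,7,9,10}:10  {5,7,8,9,10}:5  {6,7,8,9,10}:10
  |U|=6: {0,3,4,6,7,10}:6  {1,2,5,8,9,10}:1  {2,5,7,8,9,10}:6  {3,4,6,7,9,10}:15  {4,6,7,8,9,10}:20  {5,6,7,8,9,10}:15
  |U|=7: {0,3,4,6,7,9,10}:21  {1,2,5,7,8,9,10}:7  {2,5,6,7,8,9,10}:21  {3,4,6,7,8,9,10}:35  {4,5,6,7,8,9,10}:35
  |U|=8: {0,3,4,6,7,8,9,10}:56  {1,2,5,6,7,8,9,10}:28  {2,4,5,6,7,8,9,10}:56  {3,4,5,6,7,8,9,10}:70
  |U|=9: {0,3,4,5,6,7,8,9,10}:126  {1,2,4,5,6,7,8,9,10}:84  {2,3,4,5,6,7,8,9,10}:126
  start at 0(i): 210
  start at 1(m): 252
sum over floor = 462

462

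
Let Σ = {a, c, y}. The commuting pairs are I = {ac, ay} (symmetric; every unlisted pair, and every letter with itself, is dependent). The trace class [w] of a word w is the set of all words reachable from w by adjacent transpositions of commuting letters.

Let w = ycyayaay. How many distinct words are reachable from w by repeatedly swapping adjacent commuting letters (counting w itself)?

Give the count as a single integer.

56

#0=y has no predecessor
#1=c depends on [0:y]
#2=y depends on [1:c]
#3=a has no predecessor
#4=y depends on [2:y]
#5=a depends on [3:a]
#6=a depends on [5:a]
#7=y depends on [4:y]
sources: [0:y, 3:a]
N(rest) = Σ N(rest − s) over sources s of rest; N(one piece) = 1:
  size 1 → [6]=1  [7]=1
  size 2 → [4,7]=1  [5,6]=1  [6,7]=2
  size 3 → [2,4,7]=1  [3,5,6]=1  [4,6,7]=3  [5,6,7]=3
  size 4 → [1,2,4,7]=1  [2,4,6,7]=4  [3,5,6,7]=4  [4,5,6,7]=6
  size 5 → [0,1,2,4,7]=1  [1,2,4,6,7]=5  [2,4,5,6,7]=10  [3,4,5,6,7]=10
  size 6 → [0,1,2,4,6,7]=6  [1,2,4,5,6,7]=15  [2,3,4,5,6,7]=20
  first=0(y) contributes 35
  first=3(a) contributes 21
|[w]| = 56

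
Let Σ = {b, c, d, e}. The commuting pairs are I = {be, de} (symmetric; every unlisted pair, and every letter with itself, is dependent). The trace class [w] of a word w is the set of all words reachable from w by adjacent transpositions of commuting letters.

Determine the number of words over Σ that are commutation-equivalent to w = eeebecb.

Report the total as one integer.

#0=e has no predecessor
#1=e depends on [0:e]
#2=e depends on [1:e]
#3=b has no predecessor
#4=e depends on [2:e]
#5=c depends on [3:b, 4:e]
#6=b depends on [5:c]
sources: [0:e, 3:b]
N(rest) = Σ N(rest − s) over sources s of rest; N(one piece) = 1:
  size 1 → [6]=1
  size 2 → [5,6]=1
  size 3 → [3,5,6]=1  [4,5,6]=1
  size 4 → [2,4,5,6]=1  [3,4,5,6]=2
  size 5 → [1,2,4,5,6]=1  [2,3,4,5,6]=3
  first=0(e) contributes 4
  first=3(b) contributes 1
|[w]| = 5

5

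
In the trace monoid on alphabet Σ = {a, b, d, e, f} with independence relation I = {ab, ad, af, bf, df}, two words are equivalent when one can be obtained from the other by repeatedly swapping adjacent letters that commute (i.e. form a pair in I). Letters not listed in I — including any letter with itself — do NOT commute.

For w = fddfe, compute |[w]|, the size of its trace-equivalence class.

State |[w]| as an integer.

6

0(f) covers ∅
1(d) covers ∅
2(d) covers 1:d
3(f) covers 0:f
4(e) covers 2:d, 3:f
floor of heap: 0:f, 1:d
completions by unplaced set U, small U first (add the entries for U minus each lowest piece of U):
  |U|=1: {4}:1
  |U|=2: {2,4}:1  {3,4}:1
  |U|=3: {0,3,4}:1  {1,2,4}:1  {2,3,4}:2
  start at 0(f): 3
  start at 1(d): 3
sum over floor = 6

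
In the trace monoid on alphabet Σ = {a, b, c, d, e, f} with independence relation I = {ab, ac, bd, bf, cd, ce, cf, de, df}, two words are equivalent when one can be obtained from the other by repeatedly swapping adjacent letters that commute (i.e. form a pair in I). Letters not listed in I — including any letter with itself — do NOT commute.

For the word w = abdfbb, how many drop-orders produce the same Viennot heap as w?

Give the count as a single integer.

piece 0:a — minimal
piece 1:b — minimal
piece 2:d rests on {0:a}
piece 3:f rests on {0:a}
piece 4:b rests on {1:b}
piece 5:b rests on {4:b}
minimal pieces: {0:a, 1:b}
ways to finish when only these pieces remain (= sum over removing one remaining piece with nothing left below it):
  1 left: {2}→1  {3}→1  {5}→1
  2 left: {2,3}→2  {2,5}→2  {3,5}→2  {4,5}→1
  3 left: {0,2,3}→2  {1,4,5}→1  {2,3,5}→6  {2,4,5}→3  {3,4,5}→3
  4 left: {0,2,3,5}→8  {1,2,4,5}→4  {1,3,4,5}→4  {2,3,4,5}→12
  placing 0:a first → 20 extensions
  placing 1:b first → 20 extensions
total linear extensions = 40

40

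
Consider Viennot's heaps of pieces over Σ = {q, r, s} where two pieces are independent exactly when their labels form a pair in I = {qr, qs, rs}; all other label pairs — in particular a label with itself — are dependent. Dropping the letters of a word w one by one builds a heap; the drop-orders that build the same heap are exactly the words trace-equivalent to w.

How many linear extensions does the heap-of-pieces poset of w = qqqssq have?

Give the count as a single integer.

15

drop 0:q onto floor
drop 1:q onto {0:q}
drop 2:q onto {1:q}
drop 3:s onto floor
drop 4:s onto {3:s}
drop 5:q onto {2:q}
ground layer = {0:q, 3:s}
drop-orders for the pieces not yet dropped (sum over which currently-grounded one goes next):
  1 to go: {4} 1  {5} 1
  2 to go: {2,5} 1  {3,4} 1  {4,5} 2
  3 to go: {1,2,5} 1  {2,4,5} 3  {3,4,5} 3
  4 to go: {0,1,2,5} 1  {1,2,4,5} 4  {2,3,4,5} 6
  if 0:q drops first: 10 orders
  if 3:s drops first: 5 orders
heap linearizations: 15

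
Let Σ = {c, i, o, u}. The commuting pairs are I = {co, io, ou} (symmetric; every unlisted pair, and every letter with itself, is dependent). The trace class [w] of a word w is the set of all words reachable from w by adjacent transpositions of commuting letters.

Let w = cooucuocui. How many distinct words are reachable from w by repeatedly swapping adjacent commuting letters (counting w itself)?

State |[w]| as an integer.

120

piece 0:c — minimal
piece 1:o — minimal
piece 2:o rests on {1:o}
piece 3:u rests on {0:c}
piece 4:c rests on {3:u}
piece 5:u rests on {4:c}
piece 6:o rests on {2:o}
piece 7:c rests on {5:u}
piece 8:u rests on {7:c}
piece 9:i rests on {8:u}
minimal pieces: {0:c, 1:o}
ways to finish when only these pieces remain (= sum over removing one remaining piece with nothing left below it):
  1 left: {6}→1  {9}→1
  2 left: {2,6}→1  {6,9}→2  {8,9}→1
  3 left: {1,2,6}→1  {2,6,9}→3  {6,8,9}→3  {7,8,9}→1
  4 left: {1,2,6,9}→4  {2,6,8,9}→6  {5,7,8,9}→1  {6,7,8,9}→4
  5 left: {1,2,6,8,9}→10  {2,6,7,8,9}→10  {4,5,7,8,9}→1  {5,6,7,8,9}→5
  6 left: {1,2,6,7,8,9}→20  {2,5,6,7,8,9}→15  {3,4,5,7,8,9}→1  {4,5,6,7,8,9}→6
  7 left: {0,3,4,5,7,8,9}→1  {1,2,5,6,7,8,9}→35  {2,4,5,6,7,8,9}→21  {3,4,5,6,7,8,9}→7
  8 left: {0,3,4,5,6,7,8,9}→8  {1,2,4,5,6,7,8,9}→56  {2,3,4,5,6,7,8,9}→28
  placing 0:c first → 84 extensions
  placing 1:o first → 36 extensions
total linear extensions = 120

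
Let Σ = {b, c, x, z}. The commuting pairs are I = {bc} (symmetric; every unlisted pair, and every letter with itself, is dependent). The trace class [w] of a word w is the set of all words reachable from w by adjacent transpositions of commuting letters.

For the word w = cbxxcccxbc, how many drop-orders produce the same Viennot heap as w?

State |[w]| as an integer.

piece 0:c — minimal
piece 1:b — minimal
piece 2:x rests on {0:c, 1:b}
piece 3:x rests on {2:x}
piece 4:c rests on {3:x}
piece 5:c rests on {4:c}
piece 6:c rests on {5:c}
piece 7:x rests on {6:c}
piece 8:b rests on {7:x}
piece 9:c rests on {7:x}
minimal pieces: {0:c, 1:b}
ways to finish when only these pieces remain (= sum over removing one remaining piece with nothing left below it):
  1 left: {8}→1  {9}→1
  2 left: {8,9}→2
  3 left: {7,8,9}→2
  4 left: {6,7,8,9}→2
  5 left: {5,6,7,8,9}→2
  6 left: {4,5,6,7,8,9}→2
  7 left: {3,4,5,6,7,8,9}→2
  8 left: {2,3,4,5,6,7,8,9}→2
  placing 0:c first → 2 extensions
  placing 1:b first → 2 extensions
total linear extensions = 4

4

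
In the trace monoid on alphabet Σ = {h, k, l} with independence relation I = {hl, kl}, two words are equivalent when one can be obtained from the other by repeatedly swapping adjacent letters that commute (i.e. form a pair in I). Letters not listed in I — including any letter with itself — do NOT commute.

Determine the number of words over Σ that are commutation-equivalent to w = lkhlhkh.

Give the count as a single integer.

drop 0:l onto floor
drop 1:k onto floor
drop 2:h onto {1:k}
drop 3:l onto {0:l}
drop 4:h onto {2:h}
drop 5:k onto {4:h}
drop 6:h onto {5:k}
ground layer = {0:l, 1:k}
drop-orders for the pieces not yet dropped (sum over which currently-grounded one goes next):
  1 to go: {3} 1  {6} 1
  2 to go: {0,3} 1  {3,6} 2  {5,6} 1
  3 to go: {0,3,6} 3  {3,5,6} 3  {4,5,6} 1
  4 to go: {0,3,5,6} 6  {2,4,5,6} 1  {3,4,5,6} 4
  5 to go: {0,3,4,5,6} 10  {1,2,4,5,6} 1  {2,3,4,5,6} 5
  if 0:l drops first: 6 orders
  if 1:k drops first: 15 orders
heap linearizations: 21

21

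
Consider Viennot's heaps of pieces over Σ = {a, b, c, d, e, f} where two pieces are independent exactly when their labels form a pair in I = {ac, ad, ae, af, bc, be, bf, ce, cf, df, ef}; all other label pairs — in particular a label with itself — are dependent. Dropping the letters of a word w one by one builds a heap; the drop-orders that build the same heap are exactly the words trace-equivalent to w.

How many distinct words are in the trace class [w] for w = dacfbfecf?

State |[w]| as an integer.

3528

0(d) covers ∅
1(a) covers ∅
2(c) covers 0:d
3(f) covers ∅
4(b) covers 0:d, 1:a
5(f) covers 3:f
6(e) covers 0:d
7(c) covers 2:c
8(f) covers 5:f
floor of heap: 0:d, 1:a, 3:f
completions by unplaced set U, small U first (add the entries for U minus each lowest piece of U):
  |U|=1: {4}:1  {6}:1  {7}:1  {8}:1
  |U|=2: {1,4}:1  {2,7}:1  {4,6}:2  {4,7}:2  {4,8}:2  {5,8}:1  {6,7}:2  {6,8}:2  {7,8}:2
  |U|=3: {1,4,6}:3  {1,4,7}:3  {1,4,8}:3  {2,4,7}:3  {2,6,7}:3  {2,7,8}:3  {3,5,8}:1  {4,5,8}:3  {4,6,7}:6  {4,6,8}:6  {4,7,8}:6  {5,6,8}:3  {5,7,8}:3  {6,7,8}:6
  |U|=4: {1,2,4,7}:6  {1,4,5,8}:6  {1,4,6,7}:12  {1,4,6,8}:12  {1,4,7,8}:12  {2,4,6,7}:12  {2,4,7,8}:12  {2,5,7,8}:6  {2,6,7,8}:12  {3,4,5,8}:4  {3,5,6,8}:4  {3,5,7,8}:4  {4,5,6,8}:12  {4,5,7,8}:12  {4,6,7,8}:24  {5,6,7,8}:12
  |U|=5: {0,2,4,6,7}:12  {1,2,4,6,7}:30  {1,2,4,7,8}:30  {1,3,4,5,8}:10  {1,4,5,6,8}:30  {1,4,5,7,8}:30  {1,4,6,7,8}:60  {2,3,5,7,8}:10  {2,4,5,7,8}:30  {2,4,6,7,8}:60  {2,5,6,7,8}:30  {3,4,5,6,8}:20  {3,4,5,7,8}:20  {3,5,6,7,8}:20  {4,5,6,7,8}:60
  |U|=6: {0,1,2,4,6,7}:42  {0,2,4,6,7,8}:72  {1,2,4,5,7,8}:90  {1,2,4,6,7,8}:180  {1,3,4,5,6,8}:60  {1,3,4,5,7,8}:60  {1,4,5,6,7,8}:180  {2,3,4,5,7,8}:60  {2,3,5,6,7,8}:60  {2,4,5,6,7,8}:180  {3,4,5,6,7,8}:120
  |U|=7: {0,1,2,4,6,7,8}:294  {0,2,4,5,6,7,8}:252  {1,2,3,4,5,7,8}:210  {1,2,4,5,6,7,8}:630  {1,3,4,5,6,7,8}:420  {2,3,4,5,6,7,8}:420
  start at 0(d): 1680
  start at 1(a): 672
  start at 3(f): 1176
sum over floor = 3528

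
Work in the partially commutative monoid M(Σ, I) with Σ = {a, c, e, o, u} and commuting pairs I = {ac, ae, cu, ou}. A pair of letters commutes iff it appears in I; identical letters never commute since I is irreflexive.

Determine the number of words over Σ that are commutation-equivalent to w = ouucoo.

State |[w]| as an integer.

15

0(o) covers ∅
1(u) covers ∅
2(u) covers 1:u
3(c) covers 0:o
4(o) covers 3:c
5(o) covers 4:o
floor of heap: 0:o, 1:u
completions by unplaced set U, small U first (add the entries for U minus each lowest piece of U):
  |U|=1: {2}:1  {5}:1
  |U|=2: {1,2}:1  {2,5}:2  {4,5}:1
  |U|=3: {1,2,5}:3  {2,4,5}:3  {3,4,5}:1
  |U|=4: {0,3,4,5}:1  {1,2,4,5}:6  {2,3,4,5}:4
  start at 0(o): 10
  start at 1(u): 5
sum over floor = 15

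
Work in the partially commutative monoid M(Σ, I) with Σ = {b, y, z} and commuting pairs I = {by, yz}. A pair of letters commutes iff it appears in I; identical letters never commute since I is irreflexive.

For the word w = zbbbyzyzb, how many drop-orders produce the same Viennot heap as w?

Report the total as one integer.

0(z) covers ∅
1(b) covers 0:z
2(b) covers 1:b
3(b) covers 2:b
4(y) covers ∅
5(z) covers 3:b
6(y) covers 4:y
7(z) covers 5:z
8(b) covers 7:z
floor of heap: 0:z, 4:y
completions by unplaced set U, small U first (add the entries for U minus each lowest piece of U):
  |U|=1: {6}:1  {8}:1
  |U|=2: {4,6}:1  {6,8}:2  {7,8}:1
  |U|=3: {4,6,8}:3  {5,7,8}:1  {6,7,8}:3
  |U|=4: {3,5,7,8}:1  {4,6,7,8}:6  {5,6,7,8}:4
  |U|=5: {2,3,5,7,8}:1  {3,5,6,7,8}:5  {4,5,6,7,8}:10
  |U|=6: {1,2,3,5,7,8}:1  {2,3,5,6,7,8}:6  {3,4,5,6,7,8}:15
  |U|=7: {0,1,2,3,5,7,8}:1  {1,2,3,5,6,7,8}:7  {2,3,4,5,6,7,8}:21
  start at 0(z): 28
  start at 4(y): 8
sum over floor = 36

36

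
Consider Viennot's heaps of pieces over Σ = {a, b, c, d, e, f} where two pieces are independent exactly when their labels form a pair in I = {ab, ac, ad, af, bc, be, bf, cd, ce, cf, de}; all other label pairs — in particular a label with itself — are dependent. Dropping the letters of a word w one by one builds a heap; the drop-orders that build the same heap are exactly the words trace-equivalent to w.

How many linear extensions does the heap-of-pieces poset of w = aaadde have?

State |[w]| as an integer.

0(a) covers ∅
1(a) covers 0:a
2(a) covers 1:a
3(d) covers ∅
4(d) covers 3:d
5(e) covers 2:a
floor of heap: 0:a, 3:d
completions by unplaced set U, small U first (add the entries for U minus each lowest piece of U):
  |U|=1: {4}:1  {5}:1
  |U|=2: {2,5}:1  {3,4}:1  {4,5}:2
  |U|=3: {1,2,5}:1  {2,4,5}:3  {3,4,5}:3
  |U|=4: {0,1,2,5}:1  {1,2,4,5}:4  {2,3,4,5}:6
  start at 0(a): 10
  start at 3(d): 5
sum over floor = 15

15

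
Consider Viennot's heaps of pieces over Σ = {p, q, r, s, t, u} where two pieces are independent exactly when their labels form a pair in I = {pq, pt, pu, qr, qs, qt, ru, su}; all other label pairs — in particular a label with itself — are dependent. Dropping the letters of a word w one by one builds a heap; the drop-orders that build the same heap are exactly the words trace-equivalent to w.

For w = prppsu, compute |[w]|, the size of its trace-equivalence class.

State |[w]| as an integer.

0(p) covers ∅
1(r) covers 0:p
2(p) covers 1:r
3(p) covers 2:p
4(s) covers 3:p
5(u) covers ∅
floor of heap: 0:p, 5:u
completions by unplaced set U, small U first (add the entries for U minus each lowest piece of U):
  |U|=1: {4}:1  {5}:1
  |U|=2: {3,4}:1  {4,5}:2
  |U|=3: {2,3,4}:1  {3,4,5}:3
  |U|=4: {1,2,3,4}:1  {2,3,4,5}:4
  start at 0(p): 5
  start at 5(u): 1
sum over floor = 6

6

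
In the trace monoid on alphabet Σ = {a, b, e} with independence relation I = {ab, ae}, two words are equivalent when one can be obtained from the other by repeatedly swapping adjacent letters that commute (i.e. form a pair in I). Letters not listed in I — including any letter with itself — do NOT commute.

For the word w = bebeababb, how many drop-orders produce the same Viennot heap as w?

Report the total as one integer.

drop 0:b onto floor
drop 1:e onto {0:b}
drop 2:b onto {1:e}
drop 3:e onto {2:b}
drop 4:a onto floor
drop 5:b onto {3:e}
drop 6:a onto {4:a}
drop 7:b onto {5:b}
drop 8:b onto {7:b}
ground layer = {0:b, 4:a}
drop-orders for the pieces not yet dropped (sum over which currently-grounded one goes next):
  1 to go: {6} 1  {8} 1
  2 to go: {4,6} 1  {6,8} 2  {7,8} 1
  3 to go: {4,6,8} 3  {5,7,8} 1  {6,7,8} 3
  4 to go: {3,5,7,8} 1  {4,6,7,8} 6  {5,6,7,8} 4
  5 to go: {2,3,5,7,8} 1  {3,5,6,7,8} 5  {4,5,6,7,8} 10
  6 to go: {1,2,3,5,7,8} 1  {2,3,5,6,7,8} 6  {3,4,5,6,7,8} 15
  7 to go: {0,1,2,3,5,7,8} 1  {1,2,3,5,6,7,8} 7  {2,3,4,5,6,7,8} 21
  if 0:b drops first: 28 orders
  if 4:a drops first: 8 orders
heap linearizations: 36

36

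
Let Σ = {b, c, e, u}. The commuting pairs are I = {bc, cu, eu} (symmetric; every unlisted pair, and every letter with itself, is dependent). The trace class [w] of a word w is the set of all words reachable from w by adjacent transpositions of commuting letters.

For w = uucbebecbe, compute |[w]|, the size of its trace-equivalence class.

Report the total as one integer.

piece 0:u — minimal
piece 1:u rests on {0:u}
piece 2:c — minimal
piece 3:b rests on {1:u}
piece 4:e rests on {2:c, 3:b}
piece 5:b rests on {4:e}
piece 6:e rests on {5:b}
piece 7:c rests on {6:e}
piece 8:b rests on {6:e}
piece 9:e rests on {7:c, 8:b}
minimal pieces: {0:u, 2:c}
ways to finish when only these pieces remain (= sum over removing one remaining piece with nothing left below it):
  1 left: {9}→1
  2 left: {7,9}→1  {8,9}→1
  3 left: {7,8,9}→2
  4 left: {6,7,8,9}→2
  5 left: {5,6,7,8,9}→2
  6 left: {4,5,6,7,8,9}→2
  7 left: {2,4,5,6,7,8,9}→2  {3,4,5,6,7,8,9}→2
  8 left: {1,3,4,5,6,7,8,9}→2  {2,3,4,5,6,7,8,9}→4
  placing 0:u first → 6 extensions
  placing 2:c first → 2 extensions
total linear extensions = 8

8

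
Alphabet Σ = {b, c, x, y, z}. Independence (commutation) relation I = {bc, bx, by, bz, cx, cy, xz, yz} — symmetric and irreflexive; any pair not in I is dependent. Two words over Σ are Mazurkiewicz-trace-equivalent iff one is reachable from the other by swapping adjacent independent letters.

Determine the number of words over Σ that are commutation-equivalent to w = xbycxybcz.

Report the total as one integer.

1260

0(x) covers ∅
1(b) covers ∅
2(y) covers 0:x
3(c) covers ∅
4(x) covers 2:y
5(y) covers 4:x
6(b) covers 1:b
7(c) covers 3:c
8(z) covers 7:c
floor of heap: 0:x, 1:b, 3:c
completions by unplaced set U, small U first (add the entries for U minus each lowest piece of U):
  |U|=1: {5}:1  {6}:1  {8}:1
  |U|=2: {1,6}:1  {4,5}:1  {5,6}:2  {5,8}:2  {6,8}:2  {7,8}:1
  |U|=3: {1,5,6}:3  {1,6,8}:3  {2,4,5}:1  {3,7,8}:1  {4,5,6}:3  {4,5,8}:3  {5,6,8}:6  {5,7,8}:3  {6,7,8}:3
  |U|=4: {0,2,4,5}:1  {1,4,5,6}:6  {1,5,6,8}:12  {1,6,7,8}:6  {2,4,5,6}:4  {2,4,5,8}:4  {3,5,7,8}:4  {3,6,7,8}:4  {4,5,6,8}:12  {4,5,7,8}:6  {5,6,7,8}:12
  |U|=5: {0,2,4,5,6}:5  {0,2,4,5,8}:5  {1,2,4,5,6}:10  {1,3,6,7,8}:10  {1,4,5,6,8}:30  {1,5,6,7,8}:30  {2,4,5,6,8}:20  {2,4,5,7,8}:10  {3,4,5,7,8}:10  {3,5,6,7,8}:20  {4,5,6,7,8}:30
  |U|=6: {0,1,2,4,5,6}:15  {0,2,4,5,6,8}:30  {0,2,4,5,7,8}:15  {1,2,4,5,6,8}:60  {1,3,5,6,7,8}:60  {1,4,5,6,7,8}:90  {2,3,4,5,7,8}:20  {2,4,5,6,7,8}:60  {3,4,5,6,7,8}:60
  |U|=7: {0,1,2,4,5,6,8}:105  {0,2,3,4,5,7,8}:35  {0,2,4,5,6,7,8}:105  {1,2,4,5,6,7,8}:210  {1,3,4,5,6,7,8}:210  {2,3,4,5,6,7,8}:140
  start at 0(x): 560
  start at 1(b): 280
  start at 3(c): 420
sum over floor = 1260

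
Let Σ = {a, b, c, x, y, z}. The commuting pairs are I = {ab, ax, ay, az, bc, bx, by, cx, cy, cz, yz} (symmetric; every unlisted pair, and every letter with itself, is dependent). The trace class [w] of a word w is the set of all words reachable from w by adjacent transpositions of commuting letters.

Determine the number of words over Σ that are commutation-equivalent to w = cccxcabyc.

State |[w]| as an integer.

0(c) covers ∅
1(c) covers 0:c
2(c) covers 1:c
3(x) covers ∅
4(c) covers 2:c
5(a) covers 4:c
6(b) covers ∅
7(y) covers 3:x
8(c) covers 5:a
floor of heap: 0:c, 3:x, 6:b
completions by unplaced set U, small U first (add the entries for U minus each lowest piece of U):
  |U|=1: {6}:1  {7}:1  {8}:1
  |U|=2: {3,7}:1  {5,8}:1  {6,7}:2  {6,8}:2  {7,8}:2
  |U|=3: {3,6,7}:3  {3,7,8}:3  {4,5,8}:1  {5,6,8}:3  {5,7,8}:3  {6,7,8}:6
  |U|=4: {2,4,5,8}:1  {3,5,7,8}:6  {3,6,7,8}:12  {4,5,6,8}:4  {4,5,7,8}:4  {5,6,7,8}:12
  |U|=5: {1,2,4,5,8}:1  {2,4,5,6,8}:5  {2,4,5,7,8}:5  {3,4,5,7,8}:10  {3,5,6,7,8}:30  {4,5,6,7,8}:20
  |U|=6: {0,1,2,4,5,8}:1  {1,2,4,5,6,8}:6  {1,2,4,5,7,8}:6  {2,3,4,5,7,8}:15  {2,4,5,6,7,8}:30  {3,4,5,6,7,8}:60
  |U|=7: {0,1,2,4,5,6,8}:7  {0,1,2,4,5,7,8}:7  {1,2,3,4,5,7,8}:21  {1,2,4,5,6,7,8}:42  {2,3,4,5,6,7,8}:105
  start at 0(c): 168
  start at 3(x): 56
  start at 6(b): 28
sum over floor = 252

252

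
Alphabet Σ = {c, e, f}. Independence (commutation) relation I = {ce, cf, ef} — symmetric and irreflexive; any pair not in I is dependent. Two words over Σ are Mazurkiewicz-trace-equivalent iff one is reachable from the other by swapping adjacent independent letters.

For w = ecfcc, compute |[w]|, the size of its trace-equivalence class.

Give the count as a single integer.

0(e) covers ∅
1(c) covers ∅
2(f) covers ∅
3(c) covers 1:c
4(c) covers 3:c
floor of heap: 0:e, 1:c, 2:f
completions by unplaced set U, small U first (add the entries for U minus each lowest piece of U):
  |U|=1: {0}:1  {2}:1  {4}:1
  |U|=2: {0,2}:2  {0,4}:2  {2,4}:2  {3,4}:1
  |U|=3: {0,2,4}:6  {0,3,4}:3  {1,3,4}:1  {2,3,4}:3
  start at 0(e): 4
  start at 1(c): 12
  start at 2(f): 4
sum over floor = 20

20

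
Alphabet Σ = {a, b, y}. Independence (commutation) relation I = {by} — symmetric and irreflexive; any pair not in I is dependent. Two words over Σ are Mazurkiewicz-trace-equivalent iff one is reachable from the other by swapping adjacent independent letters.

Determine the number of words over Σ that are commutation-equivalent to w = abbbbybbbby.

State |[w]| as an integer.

45

piece 0:a — minimal
piece 1:b rests on {0:a}
piece 2:b rests on {1:b}
piece 3:b rests on {2:b}
piece 4:b rests on {3:b}
piece 5:y rests on {0:a}
piece 6:b rests on {4:b}
piece 7:b rests on {6:b}
piece 8:b rests on {7:b}
piece 9:b rests on {8:b}
piece 10:y rests on {5:y}
minimal pieces: {0:a}
ways to finish when only these pieces remain (= sum over removing one remaining piece with nothing left below it):
  1 left: {9}→1  {10}→1
  2 left: {5,10}→1  {8,9}→1  {9,10}→2
  3 left: {5,9,10}→3  {7,8,9}→1  {8,9,10}→3
  4 left: {5,8,9,10}→6  {6,7,8,9}→1  {7,8,9,10}→4
  5 left: {4,6,7,8,9}→1  {5,7,8,9,10}→10  {6,7,8,9,10}→5
  6 left: {3,4,6,7,8,9}→1  {4,6,7,8,9,10}→6  {5,6,7,8,9,10}→15
  7 left: {2,3,4,6,7,8,9}→1  {3,4,6,7,8,9,10}→7  {4,5,6,7,8,9,10}→21
  8 left: {1,2,3,4,6,7,8,9}→1  {2,3,4,6,7,8,9,10}→8  {3,4,5,6,7,8,9,10}→28
  9 left: {1,2,3,4,6,7,8,9,10}→9  {2,3,4,5,6,7,8,9,10}→36
  placing 0:a first → 45 extensions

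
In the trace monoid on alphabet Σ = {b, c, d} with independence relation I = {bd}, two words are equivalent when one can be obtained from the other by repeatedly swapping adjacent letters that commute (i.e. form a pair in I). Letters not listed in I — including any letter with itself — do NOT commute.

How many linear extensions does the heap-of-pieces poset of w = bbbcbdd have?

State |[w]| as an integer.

drop 0:b onto floor
drop 1:b onto {0:b}
drop 2:b onto {1:b}
drop 3:c onto {2:b}
drop 4:b onto {3:c}
drop 5:d onto {3:c}
drop 6:d onto {5:d}
ground layer = {0:b}
drop-orders for the pieces not yet dropped (sum over which currently-grounded one goes next):
  1 to go: {4} 1  {6} 1
  2 to go: {4,6} 2  {5,6} 1
  3 to go: {4,5,6} 3
  4 to go: {3,4,5,6} 3
  5 to go: {2,3,4,5,6} 3
  if 0:b drops first: 3 orders

3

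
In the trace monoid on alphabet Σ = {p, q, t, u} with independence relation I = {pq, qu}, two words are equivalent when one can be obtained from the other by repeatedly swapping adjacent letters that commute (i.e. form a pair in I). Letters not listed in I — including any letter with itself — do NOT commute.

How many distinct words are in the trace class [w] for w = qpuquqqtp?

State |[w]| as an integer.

35

#0=q has no predecessor
#1=p has no predecessor
#2=u depends on [1:p]
#3=q depends on [0:q]
#4=u depends on [2:u]
#5=q depends on [3:q]
#6=q depends on [5:q]
#7=t depends on [4:u, 6:q]
#8=p depends on [7:t]
sources: [0:q, 1:p]
N(rest) = Σ N(rest − s) over sources s of rest; N(one piece) = 1:
  size 1 → [8]=1
  size 2 → [7,8]=1
  size 3 → [4,7,8]=1  [6,7,8]=1
  size 4 → [2,4,7,8]=1  [4,6,7,8]=2  [5,6,7,8]=1
  size 5 → [1,2,4,7,8]=1  [2,4,6,7,8]=3  [3,5,6,7,8]=1  [4,5,6,7,8]=3
  size 6 → [0,3,5,6,7,8]=1  [1,2,4,6,7,8]=4  [2,4,5,6,7,8]=6  [3,4,5,6,7,8]=4
  size 7 → [0,3,4,5,6,7,8]=5  [1,2,4,5,6,7,8]=10  [2,3,4,5,6,7,8]=10
  first=0(q) contributes 20
  first=1(p) contributes 15
|[w]| = 35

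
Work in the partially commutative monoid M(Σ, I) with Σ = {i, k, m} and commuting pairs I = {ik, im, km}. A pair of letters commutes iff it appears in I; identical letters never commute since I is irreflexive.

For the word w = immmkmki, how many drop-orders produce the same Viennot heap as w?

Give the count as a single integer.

piece 0:i — minimal
piece 1:m — minimal
piece 2:m rests on {1:m}
piece 3:m rests on {2:m}
piece 4:k — minimal
piece 5:m rests on {3:m}
piece 6:k rests on {4:k}
piece 7:i rests on {0:i}
minimal pieces: {0:i, 1:m, 4:k}
ways to finish when only these pieces remain (= sum over removing one remaining piece with nothing left below it):
  1 left: {5}→1  {6}→1  {7}→1
  2 left: {0,7}→1  {3,5}→1  {4,6}→1  {5,6}→2  {5,7}→2  {6,7}→2
  3 left: {0,5,7}→3  {0,6,7}→3  {2,3,5}→1  {3,5,6}→3  {3,5,7}→3  {4,5,6}→3  {4,6,7}→3  {5,6,7}→6
  4 left: {0,3,5,7}→6  {0,4,6,7}→6  {0,5,6,7}→12  {1,2,3,5}→1  {2,3,5,6}→4  {2,3,5,7}→4  {3,4,5,6}→6  {3,5,6,7}→12  {4,5,6,7}→12
  5 left: {0,2,3,5,7}→10  {0,3,5,6,7}→30  {0,4,5,6,7}→30  {1,2,3,5,6}→5  {1,2,3,5,7}→5  {2,3,4,5,6}→10  {2,3,5,6,7}→20  {3,4,5,6,7}→30
  6 left: {0,1,2,3,5,7}→15  {0,2,3,5,6,7}→60  {0,3,4,5,6,7}→90  {1,2,3,4,5,6}→15  {1,2,3,5,6,7}→30  {2,3,4,5,6,7}→60
  placing 0:i first → 105 extensions
  placing 1:m first → 210 extensions
  placing 4:k first → 105 extensions
total linear extensions = 420

420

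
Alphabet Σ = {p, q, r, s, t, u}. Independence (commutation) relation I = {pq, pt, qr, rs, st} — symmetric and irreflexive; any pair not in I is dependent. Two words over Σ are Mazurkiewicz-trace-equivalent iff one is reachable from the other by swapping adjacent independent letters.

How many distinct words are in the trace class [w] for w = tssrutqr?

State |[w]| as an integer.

12

piece 0:t — minimal
piece 1:s — minimal
piece 2:s rests on {1:s}
piece 3:r rests on {0:t}
piece 4:u rests on {2:s, 3:r}
piece 5:t rests on {4:u}
piece 6:q rests on {5:t}
piece 7:r rests on {5:t}
minimal pieces: {0:t, 1:s}
ways to finish when only these pieces remain (= sum over removing one remaining piece with nothing left below it):
  1 left: {6}→1  {7}→1
  2 left: {6,7}→2
  3 left: {5,6,7}→2
  4 left: {4,5,6,7}→2
  5 left: {2,4,5,6,7}→2  {3,4,5,6,7}→2
  6 left: {0,3,4,5,6,7}→2  {1,2,4,5,6,7}→2  {2,3,4,5,6,7}→4
  placing 0:t first → 6 extensions
  placing 1:s first → 6 extensions
total linear extensions = 12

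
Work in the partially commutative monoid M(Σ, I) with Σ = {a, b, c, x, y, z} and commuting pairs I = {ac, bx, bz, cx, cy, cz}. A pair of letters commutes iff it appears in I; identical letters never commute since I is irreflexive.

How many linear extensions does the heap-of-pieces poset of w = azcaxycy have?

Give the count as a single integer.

28

drop 0:a onto floor
drop 1:z onto {0:a}
drop 2:c onto floor
drop 3:a onto {1:z}
drop 4:x onto {3:a}
drop 5:y onto {4:x}
drop 6:c onto {2:c}
drop 7:y onto {5:y}
ground layer = {0:a, 2:c}
drop-orders for the pieces not yet dropped (sum over which currently-grounded one goes next):
  1 to go: {6} 1  {7} 1
  2 to go: {2,6} 1  {5,7} 1  {6,7} 2
  3 to go: {2,6,7} 3  {4,5,7} 1  {5,6,7} 3
  4 to go: {2,5,6,7} 6  {3,4,5,7} 1  {4,5,6,7} 4
  5 to go: {1,3,4,5,7} 1  {2,4,5,6,7} 10  {3,4,5,6,7} 5
  6 to go: {0,1,3,4,5,7} 1  {1,3,4,5,6,7} 6  {2,3,4,5,6,7} 15
  if 0:a drops first: 21 orders
  if 2:c drops first: 7 orders
heap linearizations: 28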